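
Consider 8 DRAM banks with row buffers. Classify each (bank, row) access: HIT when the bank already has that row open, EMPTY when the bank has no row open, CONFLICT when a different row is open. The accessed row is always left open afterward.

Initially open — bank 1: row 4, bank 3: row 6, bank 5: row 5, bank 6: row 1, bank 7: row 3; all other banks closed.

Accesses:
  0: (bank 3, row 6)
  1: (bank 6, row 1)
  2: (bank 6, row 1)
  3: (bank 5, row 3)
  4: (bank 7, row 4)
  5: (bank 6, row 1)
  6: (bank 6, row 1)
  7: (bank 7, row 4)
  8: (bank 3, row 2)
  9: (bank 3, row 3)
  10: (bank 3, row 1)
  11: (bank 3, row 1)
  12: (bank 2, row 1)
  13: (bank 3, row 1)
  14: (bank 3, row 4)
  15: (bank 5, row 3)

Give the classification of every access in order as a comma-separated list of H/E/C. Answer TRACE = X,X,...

#0 (3,6) H  (was 6)
#1 (6,1) H  (was 1)
#2 (6,1) H  (was 1)
#3 (5,3) C  (was 5)
#4 (7,4) C  (was 3)
#5 (6,1) H  (was 1)
#6 (6,1) H  (was 1)
#7 (7,4) H  (was 4)
#8 (3,2) C  (was 6)
#9 (3,3) C  (was 2)
#10 (3,1) C  (was 3)
#11 (3,1) H  (was 1)
#12 (2,1) E
#13 (3,1) H  (was 1)
#14 (3,4) C  (was 1)
#15 (5,3) H  (was 3)

TRACE = H,H,H,C,C,H,H,H,C,C,C,H,E,H,C,H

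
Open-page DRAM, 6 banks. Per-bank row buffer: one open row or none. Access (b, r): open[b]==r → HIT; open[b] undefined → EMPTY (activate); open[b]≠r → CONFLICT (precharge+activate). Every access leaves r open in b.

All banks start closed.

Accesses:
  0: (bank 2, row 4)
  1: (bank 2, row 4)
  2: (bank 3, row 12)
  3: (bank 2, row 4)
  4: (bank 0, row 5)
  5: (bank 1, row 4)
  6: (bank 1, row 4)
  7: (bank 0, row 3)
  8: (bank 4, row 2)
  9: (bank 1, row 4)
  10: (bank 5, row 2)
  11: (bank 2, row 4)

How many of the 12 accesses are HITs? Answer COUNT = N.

  [0] b2 r4: no row ⇒ E
  [1] b2 r4: had r4 ⇒ H
  [2] b3 r12: no row ⇒ E
  [3] b2 r4: had r4 ⇒ H
  [4] b0 r5: no row ⇒ E
  [5] b1 r4: no row ⇒ E
  [6] b1 r4: had r4 ⇒ H
  [7] b0 r3: had r5 ⇒ C
  [8] b4 r2: no row ⇒ E
  [9] b1 r4: had r4 ⇒ H
  [10] b5 r2: no row ⇒ E
  [11] b2 r4: had r4 ⇒ H

COUNT = 5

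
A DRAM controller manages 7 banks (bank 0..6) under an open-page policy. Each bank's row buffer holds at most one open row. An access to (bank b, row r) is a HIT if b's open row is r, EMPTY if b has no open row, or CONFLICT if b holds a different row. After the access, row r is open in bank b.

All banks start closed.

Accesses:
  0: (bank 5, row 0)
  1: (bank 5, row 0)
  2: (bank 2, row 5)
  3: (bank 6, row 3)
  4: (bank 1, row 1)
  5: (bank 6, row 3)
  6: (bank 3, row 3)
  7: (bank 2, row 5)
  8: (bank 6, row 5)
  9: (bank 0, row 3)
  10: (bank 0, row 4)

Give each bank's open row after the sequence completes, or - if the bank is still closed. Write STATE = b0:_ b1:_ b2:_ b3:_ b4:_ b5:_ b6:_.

STATE = b0:4 b1:1 b2:5 b3:3 b4:- b5:0 b6:5

#0 (5,0) E
#1 (5,0) H  (was 0)
#2 (2,5) E
#3 (6,3) E
#4 (1,1) E
#5 (6,3) H  (was 3)
#6 (3,3) E
#7 (2,5) H  (was 5)
#8 (6,5) C  (was 3)
#9 (0,3) E
#10 (0,4) C  (was 3)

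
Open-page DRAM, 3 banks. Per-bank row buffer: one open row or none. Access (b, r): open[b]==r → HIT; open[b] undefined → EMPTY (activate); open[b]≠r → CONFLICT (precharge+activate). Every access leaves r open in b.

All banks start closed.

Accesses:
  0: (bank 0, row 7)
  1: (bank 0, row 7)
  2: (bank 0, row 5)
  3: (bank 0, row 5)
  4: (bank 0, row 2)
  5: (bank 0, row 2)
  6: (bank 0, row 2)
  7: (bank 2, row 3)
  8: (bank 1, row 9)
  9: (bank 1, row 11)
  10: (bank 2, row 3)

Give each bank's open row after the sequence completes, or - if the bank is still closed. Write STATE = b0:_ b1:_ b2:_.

#0 (0,7) E
#1 (0,7) H  (was 7)
#2 (0,5) C  (was 7)
#3 (0,5) H  (was 5)
#4 (0,2) C  (was 5)
#5 (0,2) H  (was 2)
#6 (0,2) H  (was 2)
#7 (2,3) E
#8 (1,9) E
#9 (1,11) C  (was 9)
#10 (2,3) H  (was 3)

STATE = b0:2 b1:11 b2:3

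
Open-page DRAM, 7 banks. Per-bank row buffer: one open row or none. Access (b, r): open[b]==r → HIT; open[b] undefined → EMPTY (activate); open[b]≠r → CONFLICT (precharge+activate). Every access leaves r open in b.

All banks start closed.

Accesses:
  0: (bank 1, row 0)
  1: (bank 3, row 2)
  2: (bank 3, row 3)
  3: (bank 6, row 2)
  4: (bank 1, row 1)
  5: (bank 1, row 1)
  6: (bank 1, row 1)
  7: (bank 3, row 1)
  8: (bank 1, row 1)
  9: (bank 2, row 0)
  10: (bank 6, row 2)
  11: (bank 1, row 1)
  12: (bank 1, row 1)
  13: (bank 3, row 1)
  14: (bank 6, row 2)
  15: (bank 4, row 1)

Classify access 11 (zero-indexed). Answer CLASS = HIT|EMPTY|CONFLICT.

0: bank 1 row 0 — prev None → EMPTY
1: bank 3 row 2 — prev None → EMPTY
2: bank 3 row 3 — prev 2 → CONFLICT
3: bank 6 row 2 — prev None → EMPTY
4: bank 1 row 1 — prev 0 → CONFLICT
5: bank 1 row 1 — prev 1 → HIT
6: bank 1 row 1 — prev 1 → HIT
7: bank 3 row 1 — prev 3 → CONFLICT
8: bank 1 row 1 — prev 1 → HIT
9: bank 2 row 0 — prev None → EMPTY
10: bank 6 row 2 — prev 2 → HIT
11: bank 1 row 1 — prev 1 → HIT
12: bank 1 row 1 — prev 1 → HIT
13: bank 3 row 1 — prev 1 → HIT
14: bank 6 row 2 — prev 2 → HIT
15: bank 4 row 1 — prev None → EMPTY

CLASS = HIT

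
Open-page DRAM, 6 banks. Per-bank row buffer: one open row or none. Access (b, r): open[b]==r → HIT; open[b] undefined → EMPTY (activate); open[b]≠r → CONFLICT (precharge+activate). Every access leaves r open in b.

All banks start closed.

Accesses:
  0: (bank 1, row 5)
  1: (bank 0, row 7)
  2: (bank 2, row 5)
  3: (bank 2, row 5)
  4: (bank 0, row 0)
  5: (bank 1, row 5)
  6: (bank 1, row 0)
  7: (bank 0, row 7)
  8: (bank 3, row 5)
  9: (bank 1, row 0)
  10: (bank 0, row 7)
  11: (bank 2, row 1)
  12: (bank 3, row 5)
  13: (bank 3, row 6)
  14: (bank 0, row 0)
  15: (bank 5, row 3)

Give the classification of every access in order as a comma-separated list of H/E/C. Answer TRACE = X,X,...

TRACE = E,E,E,H,C,H,C,C,E,H,H,C,H,C,C,E

0: bank 1 row 5 — prev None → EMPTY
1: bank 0 row 7 — prev None → EMPTY
2: bank 2 row 5 — prev None → EMPTY
3: bank 2 row 5 — prev 5 → HIT
4: bank 0 row 0 — prev 7 → CONFLICT
5: bank 1 row 5 — prev 5 → HIT
6: bank 1 row 0 — prev 5 → CONFLICT
7: bank 0 row 7 — prev 0 → CONFLICT
8: bank 3 row 5 — prev None → EMPTY
9: bank 1 row 0 — prev 0 → HIT
10: bank 0 row 7 — prev 7 → HIT
11: bank 2 row 1 — prev 5 → CONFLICT
12: bank 3 row 5 — prev 5 → HIT
13: bank 3 row 6 — prev 5 → CONFLICT
14: bank 0 row 0 — prev 7 → CONFLICT
15: bank 5 row 3 — prev None → EMPTY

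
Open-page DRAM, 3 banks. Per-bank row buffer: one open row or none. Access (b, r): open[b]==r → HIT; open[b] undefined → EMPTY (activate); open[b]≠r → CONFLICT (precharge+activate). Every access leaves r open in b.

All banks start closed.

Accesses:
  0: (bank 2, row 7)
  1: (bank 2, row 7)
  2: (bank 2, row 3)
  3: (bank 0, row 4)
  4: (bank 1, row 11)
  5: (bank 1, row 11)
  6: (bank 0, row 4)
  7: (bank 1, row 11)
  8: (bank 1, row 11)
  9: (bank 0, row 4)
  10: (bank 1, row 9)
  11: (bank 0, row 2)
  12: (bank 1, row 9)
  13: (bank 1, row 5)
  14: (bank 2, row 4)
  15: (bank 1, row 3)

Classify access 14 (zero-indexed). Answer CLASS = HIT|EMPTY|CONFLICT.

CLASS = CONFLICT

step 0: bank2 None->7 [EMPTY]
step 1: bank2 7->7 [HIT]
step 2: bank2 7->3 [CONFLICT]
step 3: bank0 None->4 [EMPTY]
step 4: bank1 None->11 [EMPTY]
step 5: bank1 11->11 [HIT]
step 6: bank0 4->4 [HIT]
step 7: bank1 11->11 [HIT]
step 8: bank1 11->11 [HIT]
step 9: bank0 4->4 [HIT]
step 10: bank1 11->9 [CONFLICT]
step 11: bank0 4->2 [CONFLICT]
step 12: bank1 9->9 [HIT]
step 13: bank1 9->5 [CONFLICT]
step 14: bank2 3->4 [CONFLICT]
step 15: bank1 5->3 [CONFLICT]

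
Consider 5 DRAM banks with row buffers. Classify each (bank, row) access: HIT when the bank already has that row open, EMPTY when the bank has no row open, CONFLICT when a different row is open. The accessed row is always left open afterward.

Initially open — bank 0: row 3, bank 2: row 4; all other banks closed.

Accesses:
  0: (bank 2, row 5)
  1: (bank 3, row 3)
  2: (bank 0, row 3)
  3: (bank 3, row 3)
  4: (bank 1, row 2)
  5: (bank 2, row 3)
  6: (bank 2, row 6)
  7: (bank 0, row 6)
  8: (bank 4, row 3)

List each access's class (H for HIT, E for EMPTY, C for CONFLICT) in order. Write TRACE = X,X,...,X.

TRACE = C,E,H,H,E,C,C,C,E

0: bank 2 row 5 — prev 4 → CONFLICT
1: bank 3 row 3 — prev None → EMPTY
2: bank 0 row 3 — prev 3 → HIT
3: bank 3 row 3 — prev 3 → HIT
4: bank 1 row 2 — prev None → EMPTY
5: bank 2 row 3 — prev 5 → CONFLICT
6: bank 2 row 6 — prev 3 → CONFLICT
7: bank 0 row 6 — prev 3 → CONFLICT
8: bank 4 row 3 — prev None → EMPTY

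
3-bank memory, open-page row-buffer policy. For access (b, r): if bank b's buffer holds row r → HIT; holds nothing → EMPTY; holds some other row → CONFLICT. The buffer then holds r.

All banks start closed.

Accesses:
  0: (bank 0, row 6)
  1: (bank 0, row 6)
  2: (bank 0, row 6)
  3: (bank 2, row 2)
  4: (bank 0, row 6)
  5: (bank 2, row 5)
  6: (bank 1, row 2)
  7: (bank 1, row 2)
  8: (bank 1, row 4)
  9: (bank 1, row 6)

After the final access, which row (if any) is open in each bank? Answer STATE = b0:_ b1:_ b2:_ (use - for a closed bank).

STATE = b0:6 b1:6 b2:5

step 0: bank0 None->6 [EMPTY]
step 1: bank0 6->6 [HIT]
step 2: bank0 6->6 [HIT]
step 3: bank2 None->2 [EMPTY]
step 4: bank0 6->6 [HIT]
step 5: bank2 2->5 [CONFLICT]
step 6: bank1 None->2 [EMPTY]
step 7: bank1 2->2 [HIT]
step 8: bank1 2->4 [CONFLICT]
step 9: bank1 4->6 [CONFLICT]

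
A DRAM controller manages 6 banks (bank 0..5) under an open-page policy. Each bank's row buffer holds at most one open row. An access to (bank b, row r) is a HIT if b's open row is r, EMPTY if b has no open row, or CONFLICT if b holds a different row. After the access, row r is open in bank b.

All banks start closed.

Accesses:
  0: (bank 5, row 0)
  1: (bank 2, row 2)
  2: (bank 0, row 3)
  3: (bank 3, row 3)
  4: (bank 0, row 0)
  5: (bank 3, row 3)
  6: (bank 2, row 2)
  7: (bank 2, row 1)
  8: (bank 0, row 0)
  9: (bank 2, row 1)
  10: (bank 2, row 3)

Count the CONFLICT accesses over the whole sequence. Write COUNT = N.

COUNT = 3

step 0: bank5 None->0 [EMPTY]
step 1: bank2 None->2 [EMPTY]
step 2: bank0 None->3 [EMPTY]
step 3: bank3 None->3 [EMPTY]
step 4: bank0 3->0 [CONFLICT]
step 5: bank3 3->3 [HIT]
step 6: bank2 2->2 [HIT]
step 7: bank2 2->1 [CONFLICT]
step 8: bank0 0->0 [HIT]
step 9: bank2 1->1 [HIT]
step 10: bank2 1->3 [CONFLICT]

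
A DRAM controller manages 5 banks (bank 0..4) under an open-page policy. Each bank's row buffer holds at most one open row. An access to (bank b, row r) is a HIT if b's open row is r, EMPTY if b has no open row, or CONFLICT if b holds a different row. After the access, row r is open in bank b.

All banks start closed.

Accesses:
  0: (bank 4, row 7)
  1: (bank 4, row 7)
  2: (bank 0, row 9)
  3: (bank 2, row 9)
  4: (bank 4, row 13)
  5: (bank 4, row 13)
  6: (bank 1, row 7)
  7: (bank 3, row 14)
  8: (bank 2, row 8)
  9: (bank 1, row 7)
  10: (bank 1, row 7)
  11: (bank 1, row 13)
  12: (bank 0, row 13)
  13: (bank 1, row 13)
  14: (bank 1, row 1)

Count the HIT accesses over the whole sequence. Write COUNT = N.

step 0: bank4 None->7 [EMPTY]
step 1: bank4 7->7 [HIT]
step 2: bank0 None->9 [EMPTY]
step 3: bank2 None->9 [EMPTY]
step 4: bank4 7->13 [CONFLICT]
step 5: bank4 13->13 [HIT]
step 6: bank1 None->7 [EMPTY]
step 7: bank3 None->14 [EMPTY]
step 8: bank2 9->8 [CONFLICT]
step 9: bank1 7->7 [HIT]
step 10: bank1 7->7 [HIT]
step 11: bank1 7->13 [CONFLICT]
step 12: bank0 9->13 [CONFLICT]
step 13: bank1 13->13 [HIT]
step 14: bank1 13->1 [CONFLICT]

COUNT = 5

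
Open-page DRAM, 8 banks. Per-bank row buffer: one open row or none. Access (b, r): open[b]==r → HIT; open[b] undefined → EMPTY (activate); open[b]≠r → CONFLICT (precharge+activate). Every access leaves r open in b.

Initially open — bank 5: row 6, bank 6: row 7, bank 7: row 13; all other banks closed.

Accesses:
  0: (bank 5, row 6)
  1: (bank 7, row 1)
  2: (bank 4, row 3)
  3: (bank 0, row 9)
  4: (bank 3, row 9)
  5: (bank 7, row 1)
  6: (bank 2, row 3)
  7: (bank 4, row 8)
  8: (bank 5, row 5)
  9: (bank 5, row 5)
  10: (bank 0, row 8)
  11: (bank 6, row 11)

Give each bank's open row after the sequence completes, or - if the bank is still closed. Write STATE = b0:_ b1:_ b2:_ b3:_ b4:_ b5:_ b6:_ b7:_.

STATE = b0:8 b1:- b2:3 b3:9 b4:8 b5:5 b6:11 b7:1

#0 (5,6) H  (was 6)
#1 (7,1) C  (was 13)
#2 (4,3) E
#3 (0,9) E
#4 (3,9) E
#5 (7,1) H  (was 1)
#6 (2,3) E
#7 (4,8) C  (was 3)
#8 (5,5) C  (was 6)
#9 (5,5) H  (was 5)
#10 (0,8) C  (was 9)
#11 (6,11) C  (was 7)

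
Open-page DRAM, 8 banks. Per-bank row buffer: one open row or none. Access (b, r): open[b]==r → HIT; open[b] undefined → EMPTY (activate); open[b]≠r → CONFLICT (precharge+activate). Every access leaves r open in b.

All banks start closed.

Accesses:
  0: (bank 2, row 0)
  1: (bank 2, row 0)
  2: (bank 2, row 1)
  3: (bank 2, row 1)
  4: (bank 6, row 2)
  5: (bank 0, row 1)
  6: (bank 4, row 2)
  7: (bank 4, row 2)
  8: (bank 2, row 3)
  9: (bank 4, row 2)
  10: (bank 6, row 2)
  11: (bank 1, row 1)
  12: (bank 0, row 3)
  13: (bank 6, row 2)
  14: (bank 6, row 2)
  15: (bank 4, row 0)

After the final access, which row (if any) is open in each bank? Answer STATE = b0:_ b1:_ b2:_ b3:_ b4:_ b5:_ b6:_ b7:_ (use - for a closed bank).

#0 (2,0) E
#1 (2,0) H  (was 0)
#2 (2,1) C  (was 0)
#3 (2,1) H  (was 1)
#4 (6,2) E
#5 (0,1) E
#6 (4,2) E
#7 (4,2) H  (was 2)
#8 (2,3) C  (was 1)
#9 (4,2) H  (was 2)
#10 (6,2) H  (was 2)
#11 (1,1) E
#12 (0,3) C  (was 1)
#13 (6,2) H  (was 2)
#14 (6,2) H  (was 2)
#15 (4,0) C  (was 2)

STATE = b0:3 b1:1 b2:3 b3:- b4:0 b5:- b6:2 b7:-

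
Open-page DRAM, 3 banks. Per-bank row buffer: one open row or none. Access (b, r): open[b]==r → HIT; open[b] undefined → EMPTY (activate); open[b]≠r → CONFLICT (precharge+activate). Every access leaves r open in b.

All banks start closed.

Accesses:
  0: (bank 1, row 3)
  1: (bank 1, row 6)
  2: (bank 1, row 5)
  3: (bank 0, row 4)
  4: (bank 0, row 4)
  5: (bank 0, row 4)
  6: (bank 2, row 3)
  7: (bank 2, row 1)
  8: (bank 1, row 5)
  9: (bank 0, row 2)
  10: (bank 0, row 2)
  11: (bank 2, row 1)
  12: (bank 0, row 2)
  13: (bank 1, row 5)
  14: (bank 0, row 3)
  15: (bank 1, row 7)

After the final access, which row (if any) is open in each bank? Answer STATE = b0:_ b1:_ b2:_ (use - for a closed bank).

0: bank 1 row 3 — prev None → EMPTY
1: bank 1 row 6 — prev 3 → CONFLICT
2: bank 1 row 5 — prev 6 → CONFLICT
3: bank 0 row 4 — prev None → EMPTY
4: bank 0 row 4 — prev 4 → HIT
5: bank 0 row 4 — prev 4 → HIT
6: bank 2 row 3 — prev None → EMPTY
7: bank 2 row 1 — prev 3 → CONFLICT
8: bank 1 row 5 — prev 5 → HIT
9: bank 0 row 2 — prev 4 → CONFLICT
10: bank 0 row 2 — prev 2 → HIT
11: bank 2 row 1 — prev 1 → HIT
12: bank 0 row 2 — prev 2 → HIT
13: bank 1 row 5 — prev 5 → HIT
14: bank 0 row 3 — prev 2 → CONFLICT
15: bank 1 row 7 — prev 5 → CONFLICT

STATE = b0:3 b1:7 b2:1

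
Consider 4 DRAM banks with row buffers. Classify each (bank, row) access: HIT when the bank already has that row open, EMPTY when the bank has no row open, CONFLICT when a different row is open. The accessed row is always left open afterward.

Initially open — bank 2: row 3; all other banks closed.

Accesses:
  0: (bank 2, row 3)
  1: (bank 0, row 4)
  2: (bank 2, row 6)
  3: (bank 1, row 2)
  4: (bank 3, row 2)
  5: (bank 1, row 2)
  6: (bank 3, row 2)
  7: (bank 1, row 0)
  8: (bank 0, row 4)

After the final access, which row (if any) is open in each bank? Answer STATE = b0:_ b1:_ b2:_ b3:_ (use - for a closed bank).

0: bank 2 row 3 — prev 3 → HIT
1: bank 0 row 4 — prev None → EMPTY
2: bank 2 row 6 — prev 3 → CONFLICT
3: bank 1 row 2 — prev None → EMPTY
4: bank 3 row 2 — prev None → EMPTY
5: bank 1 row 2 — prev 2 → HIT
6: bank 3 row 2 — prev 2 → HIT
7: bank 1 row 0 — prev 2 → CONFLICT
8: bank 0 row 4 — prev 4 → HIT

STATE = b0:4 b1:0 b2:6 b3:2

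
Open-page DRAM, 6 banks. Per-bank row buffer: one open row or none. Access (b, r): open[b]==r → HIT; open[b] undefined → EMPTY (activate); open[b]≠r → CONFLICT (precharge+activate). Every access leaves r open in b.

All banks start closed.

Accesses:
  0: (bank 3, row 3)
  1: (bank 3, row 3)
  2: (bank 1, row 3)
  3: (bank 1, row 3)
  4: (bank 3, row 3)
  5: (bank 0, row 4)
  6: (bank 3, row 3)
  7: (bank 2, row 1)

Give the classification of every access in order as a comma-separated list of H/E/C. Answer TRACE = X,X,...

#0 (3,3) E
#1 (3,3) H  (was 3)
#2 (1,3) E
#3 (1,3) H  (was 3)
#4 (3,3) H  (was 3)
#5 (0,4) E
#6 (3,3) H  (was 3)
#7 (2,1) E

TRACE = E,H,E,H,H,E,H,E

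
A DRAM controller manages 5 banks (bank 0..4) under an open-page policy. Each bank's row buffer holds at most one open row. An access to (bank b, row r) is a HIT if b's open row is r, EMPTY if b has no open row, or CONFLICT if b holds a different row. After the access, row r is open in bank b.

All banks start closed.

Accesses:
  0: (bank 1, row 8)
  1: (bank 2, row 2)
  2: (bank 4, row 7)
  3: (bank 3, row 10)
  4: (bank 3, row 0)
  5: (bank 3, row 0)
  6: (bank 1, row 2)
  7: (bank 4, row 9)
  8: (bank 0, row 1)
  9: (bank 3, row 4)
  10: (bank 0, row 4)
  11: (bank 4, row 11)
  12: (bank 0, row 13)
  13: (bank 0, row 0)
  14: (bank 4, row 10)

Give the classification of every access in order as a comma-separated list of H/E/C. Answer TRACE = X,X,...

0: bank 1 row 8 — prev None → EMPTY
1: bank 2 row 2 — prev None → EMPTY
2: bank 4 row 7 — prev None → EMPTY
3: bank 3 row 10 — prev None → EMPTY
4: bank 3 row 0 — prev 10 → CONFLICT
5: bank 3 row 0 — prev 0 → HIT
6: bank 1 row 2 — prev 8 → CONFLICT
7: bank 4 row 9 — prev 7 → CONFLICT
8: bank 0 row 1 — prev None → EMPTY
9: bank 3 row 4 — prev 0 → CONFLICT
10: bank 0 row 4 — prev 1 → CONFLICT
11: bank 4 row 11 — prev 9 → CONFLICT
12: bank 0 row 13 — prev 4 → CONFLICT
13: bank 0 row 0 — prev 13 → CONFLICT
14: bank 4 row 10 — prev 11 → CONFLICT

TRACE = E,E,E,E,C,H,C,C,E,C,C,C,C,C,C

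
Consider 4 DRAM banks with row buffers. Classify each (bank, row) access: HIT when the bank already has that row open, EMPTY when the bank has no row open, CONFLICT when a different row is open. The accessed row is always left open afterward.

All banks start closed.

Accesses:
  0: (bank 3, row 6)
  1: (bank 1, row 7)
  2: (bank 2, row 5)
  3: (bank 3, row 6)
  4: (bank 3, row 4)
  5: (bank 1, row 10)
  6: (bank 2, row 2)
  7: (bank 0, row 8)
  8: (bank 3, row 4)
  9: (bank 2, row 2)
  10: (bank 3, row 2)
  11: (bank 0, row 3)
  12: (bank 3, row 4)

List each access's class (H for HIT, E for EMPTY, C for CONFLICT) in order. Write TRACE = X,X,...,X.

TRACE = E,E,E,H,C,C,C,E,H,H,C,C,C

step 0: bank3 None->6 [EMPTY]
step 1: bank1 None->7 [EMPTY]
step 2: bank2 None->5 [EMPTY]
step 3: bank3 6->6 [HIT]
step 4: bank3 6->4 [CONFLICT]
step 5: bank1 7->10 [CONFLICT]
step 6: bank2 5->2 [CONFLICT]
step 7: bank0 None->8 [EMPTY]
step 8: bank3 4->4 [HIT]
step 9: bank2 2->2 [HIT]
step 10: bank3 4->2 [CONFLICT]
step 11: bank0 8->3 [CONFLICT]
step 12: bank3 2->4 [CONFLICT]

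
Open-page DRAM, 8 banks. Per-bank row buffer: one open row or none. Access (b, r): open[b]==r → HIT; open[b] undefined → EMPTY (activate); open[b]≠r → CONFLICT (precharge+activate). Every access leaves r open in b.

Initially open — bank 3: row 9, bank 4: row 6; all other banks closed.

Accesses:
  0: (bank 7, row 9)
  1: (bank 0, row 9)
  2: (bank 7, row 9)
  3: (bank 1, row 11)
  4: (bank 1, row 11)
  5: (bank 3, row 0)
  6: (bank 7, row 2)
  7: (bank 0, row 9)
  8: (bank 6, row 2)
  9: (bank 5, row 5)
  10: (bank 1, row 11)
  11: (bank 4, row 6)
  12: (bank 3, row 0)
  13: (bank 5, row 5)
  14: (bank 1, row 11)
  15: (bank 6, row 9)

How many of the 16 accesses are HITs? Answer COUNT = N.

COUNT = 8

step 0: bank7 None->9 [EMPTY]
step 1: bank0 None->9 [EMPTY]
step 2: bank7 9->9 [HIT]
step 3: bank1 None->11 [EMPTY]
step 4: bank1 11->11 [HIT]
step 5: bank3 9->0 [CONFLICT]
step 6: bank7 9->2 [CONFLICT]
step 7: bank0 9->9 [HIT]
step 8: bank6 None->2 [EMPTY]
step 9: bank5 None->5 [EMPTY]
step 10: bank1 11->11 [HIT]
step 11: bank4 6->6 [HIT]
step 12: bank3 0->0 [HIT]
step 13: bank5 5->5 [HIT]
step 14: bank1 11->11 [HIT]
step 15: bank6 2->9 [CONFLICT]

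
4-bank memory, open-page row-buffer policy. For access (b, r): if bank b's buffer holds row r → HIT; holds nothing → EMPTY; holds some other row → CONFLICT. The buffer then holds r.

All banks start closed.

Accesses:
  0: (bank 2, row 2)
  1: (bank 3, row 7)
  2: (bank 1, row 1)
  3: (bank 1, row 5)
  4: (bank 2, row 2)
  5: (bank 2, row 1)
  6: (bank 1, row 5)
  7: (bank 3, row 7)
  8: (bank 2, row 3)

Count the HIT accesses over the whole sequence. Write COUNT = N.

step 0: bank2 None->2 [EMPTY]
step 1: bank3 None->7 [EMPTY]
step 2: bank1 None->1 [EMPTY]
step 3: bank1 1->5 [CONFLICT]
step 4: bank2 2->2 [HIT]
step 5: bank2 2->1 [CONFLICT]
step 6: bank1 5->5 [HIT]
step 7: bank3 7->7 [HIT]
step 8: bank2 1->3 [CONFLICT]

COUNT = 3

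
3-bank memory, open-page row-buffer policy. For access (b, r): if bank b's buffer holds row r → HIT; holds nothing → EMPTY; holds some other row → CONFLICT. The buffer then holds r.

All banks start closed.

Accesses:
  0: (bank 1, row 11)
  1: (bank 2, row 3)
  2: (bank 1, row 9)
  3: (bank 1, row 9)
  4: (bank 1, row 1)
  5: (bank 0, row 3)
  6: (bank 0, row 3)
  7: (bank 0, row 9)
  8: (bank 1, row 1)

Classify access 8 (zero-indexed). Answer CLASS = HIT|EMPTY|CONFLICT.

CLASS = HIT

  [0] b1 r11: no row ⇒ E
  [1] b2 r3: no row ⇒ E
  [2] b1 r9: had r11 ⇒ C
  [3] b1 r9: had r9 ⇒ H
  [4] b1 r1: had r9 ⇒ C
  [5] b0 r3: no row ⇒ E
  [6] b0 r3: had r3 ⇒ H
  [7] b0 r9: had r3 ⇒ C
  [8] b1 r1: had r1 ⇒ H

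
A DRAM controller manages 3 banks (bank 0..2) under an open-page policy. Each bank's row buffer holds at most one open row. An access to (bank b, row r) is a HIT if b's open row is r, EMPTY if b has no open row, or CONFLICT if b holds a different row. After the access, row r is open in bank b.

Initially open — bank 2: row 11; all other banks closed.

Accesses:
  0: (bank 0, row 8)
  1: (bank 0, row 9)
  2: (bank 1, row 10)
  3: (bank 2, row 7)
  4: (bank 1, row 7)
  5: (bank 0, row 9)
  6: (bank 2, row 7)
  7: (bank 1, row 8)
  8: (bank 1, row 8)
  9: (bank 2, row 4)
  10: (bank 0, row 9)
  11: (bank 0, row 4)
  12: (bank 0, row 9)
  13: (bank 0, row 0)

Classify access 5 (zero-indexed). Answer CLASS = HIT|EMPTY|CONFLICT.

CLASS = HIT

#0 (0,8) E
#1 (0,9) C  (was 8)
#2 (1,10) E
#3 (2,7) C  (was 11)
#4 (1,7) C  (was 10)
#5 (0,9) H  (was 9)
#6 (2,7) H  (was 7)
#7 (1,8) C  (was 7)
#8 (1,8) H  (was 8)
#9 (2,4) C  (was 7)
#10 (0,9) H  (was 9)
#11 (0,4) C  (was 9)
#12 (0,9) C  (was 4)
#13 (0,0) C  (was 9)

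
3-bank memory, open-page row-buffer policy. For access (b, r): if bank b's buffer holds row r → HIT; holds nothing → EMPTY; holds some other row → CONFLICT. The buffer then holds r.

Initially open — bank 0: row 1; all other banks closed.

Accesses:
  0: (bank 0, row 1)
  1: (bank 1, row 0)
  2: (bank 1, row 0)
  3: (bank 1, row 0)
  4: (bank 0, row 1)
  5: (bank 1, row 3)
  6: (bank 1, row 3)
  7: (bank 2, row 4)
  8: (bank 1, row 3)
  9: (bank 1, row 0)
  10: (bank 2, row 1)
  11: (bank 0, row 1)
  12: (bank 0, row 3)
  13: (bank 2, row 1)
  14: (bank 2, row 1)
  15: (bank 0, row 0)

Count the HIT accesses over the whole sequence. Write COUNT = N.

COUNT = 9

  [0] b0 r1: had r1 ⇒ H
  [1] b1 r0: no row ⇒ E
  [2] b1 r0: had r0 ⇒ H
  [3] b1 r0: had r0 ⇒ H
  [4] b0 r1: had r1 ⇒ H
  [5] b1 r3: had r0 ⇒ C
  [6] b1 r3: had r3 ⇒ H
  [7] b2 r4: no row ⇒ E
  [8] b1 r3: had r3 ⇒ H
  [9] b1 r0: had r3 ⇒ C
  [10] b2 r1: had r4 ⇒ C
  [11] b0 r1: had r1 ⇒ H
  [12] b0 r3: had r1 ⇒ C
  [13] b2 r1: had r1 ⇒ H
  [14] b2 r1: had r1 ⇒ H
  [15] b0 r0: had r3 ⇒ C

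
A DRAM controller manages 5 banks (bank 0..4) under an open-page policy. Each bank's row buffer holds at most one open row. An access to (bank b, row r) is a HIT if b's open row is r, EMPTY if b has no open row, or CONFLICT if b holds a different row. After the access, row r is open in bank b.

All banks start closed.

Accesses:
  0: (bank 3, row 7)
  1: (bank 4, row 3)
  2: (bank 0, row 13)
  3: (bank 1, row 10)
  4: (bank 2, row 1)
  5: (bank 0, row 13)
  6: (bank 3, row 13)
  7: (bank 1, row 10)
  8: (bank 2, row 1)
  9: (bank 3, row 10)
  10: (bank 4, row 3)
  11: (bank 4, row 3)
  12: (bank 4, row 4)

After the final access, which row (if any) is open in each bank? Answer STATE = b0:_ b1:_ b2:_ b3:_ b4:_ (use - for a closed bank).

step 0: bank3 None->7 [EMPTY]
step 1: bank4 None->3 [EMPTY]
step 2: bank0 None->13 [EMPTY]
step 3: bank1 None->10 [EMPTY]
step 4: bank2 None->1 [EMPTY]
step 5: bank0 13->13 [HIT]
step 6: bank3 7->13 [CONFLICT]
step 7: bank1 10->10 [HIT]
step 8: bank2 1->1 [HIT]
step 9: bank3 13->10 [CONFLICT]
step 10: bank4 3->3 [HIT]
step 11: bank4 3->3 [HIT]
step 12: bank4 3->4 [CONFLICT]

STATE = b0:13 b1:10 b2:1 b3:10 b4:4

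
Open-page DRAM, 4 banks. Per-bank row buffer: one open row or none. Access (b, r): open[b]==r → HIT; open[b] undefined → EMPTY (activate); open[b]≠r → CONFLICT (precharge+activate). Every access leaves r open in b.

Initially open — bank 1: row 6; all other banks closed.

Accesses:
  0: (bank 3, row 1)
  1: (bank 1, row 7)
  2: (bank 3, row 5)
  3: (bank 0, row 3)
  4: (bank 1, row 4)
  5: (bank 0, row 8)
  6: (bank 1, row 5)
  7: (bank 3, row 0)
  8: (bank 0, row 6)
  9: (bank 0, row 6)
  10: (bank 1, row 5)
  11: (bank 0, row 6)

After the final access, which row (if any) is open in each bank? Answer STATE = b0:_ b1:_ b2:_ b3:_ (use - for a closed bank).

STATE = b0:6 b1:5 b2:- b3:0

step 0: bank3 None->1 [EMPTY]
step 1: bank1 6->7 [CONFLICT]
step 2: bank3 1->5 [CONFLICT]
step 3: bank0 None->3 [EMPTY]
step 4: bank1 7->4 [CONFLICT]
step 5: bank0 3->8 [CONFLICT]
step 6: bank1 4->5 [CONFLICT]
step 7: bank3 5->0 [CONFLICT]
step 8: bank0 8->6 [CONFLICT]
step 9: bank0 6->6 [HIT]
step 10: bank1 5->5 [HIT]
step 11: bank0 6->6 [HIT]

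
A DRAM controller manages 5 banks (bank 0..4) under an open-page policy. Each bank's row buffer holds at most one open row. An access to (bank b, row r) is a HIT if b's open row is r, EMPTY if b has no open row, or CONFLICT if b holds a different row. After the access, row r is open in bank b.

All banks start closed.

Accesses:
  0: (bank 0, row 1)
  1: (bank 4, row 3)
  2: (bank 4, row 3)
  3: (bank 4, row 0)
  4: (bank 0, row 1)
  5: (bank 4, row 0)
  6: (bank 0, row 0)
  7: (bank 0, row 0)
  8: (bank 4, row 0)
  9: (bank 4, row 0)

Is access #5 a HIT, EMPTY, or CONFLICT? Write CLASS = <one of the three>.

CLASS = HIT

#0 (0,1) E
#1 (4,3) E
#2 (4,3) H  (was 3)
#3 (4,0) C  (was 3)
#4 (0,1) H  (was 1)
#5 (4,0) H  (was 0)
#6 (0,0) C  (was 1)
#7 (0,0) H  (was 0)
#8 (4,0) H  (was 0)
#9 (4,0) H  (was 0)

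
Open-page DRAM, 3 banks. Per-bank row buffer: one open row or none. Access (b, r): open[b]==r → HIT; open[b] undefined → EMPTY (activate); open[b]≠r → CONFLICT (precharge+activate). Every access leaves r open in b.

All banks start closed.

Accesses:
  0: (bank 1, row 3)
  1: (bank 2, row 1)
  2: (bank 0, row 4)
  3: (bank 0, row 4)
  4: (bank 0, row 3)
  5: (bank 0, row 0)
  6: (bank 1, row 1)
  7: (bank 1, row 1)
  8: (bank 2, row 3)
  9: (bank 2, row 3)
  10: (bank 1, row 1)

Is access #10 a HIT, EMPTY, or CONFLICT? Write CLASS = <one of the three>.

  [0] b1 r3: no row ⇒ E
  [1] b2 r1: no row ⇒ E
  [2] b0 r4: no row ⇒ E
  [3] b0 r4: had r4 ⇒ H
  [4] b0 r3: had r4 ⇒ C
  [5] b0 r0: had r3 ⇒ C
  [6] b1 r1: had r3 ⇒ C
  [7] b1 r1: had r1 ⇒ H
  [8] b2 r3: had r1 ⇒ C
  [9] b2 r3: had r3 ⇒ H
  [10] b1 r1: had r1 ⇒ H

CLASS = HIT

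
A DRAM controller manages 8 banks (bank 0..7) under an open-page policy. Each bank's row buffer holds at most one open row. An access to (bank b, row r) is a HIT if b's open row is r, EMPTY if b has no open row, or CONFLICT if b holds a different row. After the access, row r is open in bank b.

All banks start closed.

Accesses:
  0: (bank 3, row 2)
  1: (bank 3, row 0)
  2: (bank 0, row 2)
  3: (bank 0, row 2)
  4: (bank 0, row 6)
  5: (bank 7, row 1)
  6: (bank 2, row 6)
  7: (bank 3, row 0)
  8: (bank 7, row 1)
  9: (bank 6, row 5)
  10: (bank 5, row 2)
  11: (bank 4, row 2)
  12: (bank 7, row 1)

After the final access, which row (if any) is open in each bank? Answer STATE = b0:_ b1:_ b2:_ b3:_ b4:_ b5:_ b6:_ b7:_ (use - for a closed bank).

STATE = b0:6 b1:- b2:6 b3:0 b4:2 b5:2 b6:5 b7:1

#0 (3,2) E
#1 (3,0) C  (was 2)
#2 (0,2) E
#3 (0,2) H  (was 2)
#4 (0,6) C  (was 2)
#5 (7,1) E
#6 (2,6) E
#7 (3,0) H  (was 0)
#8 (7,1) H  (was 1)
#9 (6,5) E
#10 (5,2) E
#11 (4,2) E
#12 (7,1) H  (was 1)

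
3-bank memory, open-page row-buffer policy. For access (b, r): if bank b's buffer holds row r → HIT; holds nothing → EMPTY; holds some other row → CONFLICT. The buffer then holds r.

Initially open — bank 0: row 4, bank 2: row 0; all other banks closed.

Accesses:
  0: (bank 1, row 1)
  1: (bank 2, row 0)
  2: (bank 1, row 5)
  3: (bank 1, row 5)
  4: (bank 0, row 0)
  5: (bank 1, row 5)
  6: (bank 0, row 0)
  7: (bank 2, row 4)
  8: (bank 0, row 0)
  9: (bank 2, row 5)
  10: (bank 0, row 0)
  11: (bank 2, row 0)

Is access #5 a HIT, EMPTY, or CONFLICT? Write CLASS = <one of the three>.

CLASS = HIT

0: bank 1 row 1 — prev None → EMPTY
1: bank 2 row 0 — prev 0 → HIT
2: bank 1 row 5 — prev 1 → CONFLICT
3: bank 1 row 5 — prev 5 → HIT
4: bank 0 row 0 — prev 4 → CONFLICT
5: bank 1 row 5 — prev 5 → HIT
6: bank 0 row 0 — prev 0 → HIT
7: bank 2 row 4 — prev 0 → CONFLICT
8: bank 0 row 0 — prev 0 → HIT
9: bank 2 row 5 — prev 4 → CONFLICT
10: bank 0 row 0 — prev 0 → HIT
11: bank 2 row 0 — prev 5 → CONFLICT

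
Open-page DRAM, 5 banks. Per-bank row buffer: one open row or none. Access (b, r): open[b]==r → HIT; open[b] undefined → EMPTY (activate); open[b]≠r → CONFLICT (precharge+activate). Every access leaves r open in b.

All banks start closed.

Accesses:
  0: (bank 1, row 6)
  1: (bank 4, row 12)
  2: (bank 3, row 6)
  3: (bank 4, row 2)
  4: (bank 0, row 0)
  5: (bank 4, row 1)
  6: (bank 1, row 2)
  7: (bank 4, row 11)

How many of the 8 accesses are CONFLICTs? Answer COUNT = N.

COUNT = 4

  [0] b1 r6: no row ⇒ E
  [1] b4 r12: no row ⇒ E
  [2] b3 r6: no row ⇒ E
  [3] b4 r2: had r12 ⇒ C
  [4] b0 r0: no row ⇒ E
  [5] b4 r1: had r2 ⇒ C
  [6] b1 r2: had r6 ⇒ C
  [7] b4 r11: had r1 ⇒ C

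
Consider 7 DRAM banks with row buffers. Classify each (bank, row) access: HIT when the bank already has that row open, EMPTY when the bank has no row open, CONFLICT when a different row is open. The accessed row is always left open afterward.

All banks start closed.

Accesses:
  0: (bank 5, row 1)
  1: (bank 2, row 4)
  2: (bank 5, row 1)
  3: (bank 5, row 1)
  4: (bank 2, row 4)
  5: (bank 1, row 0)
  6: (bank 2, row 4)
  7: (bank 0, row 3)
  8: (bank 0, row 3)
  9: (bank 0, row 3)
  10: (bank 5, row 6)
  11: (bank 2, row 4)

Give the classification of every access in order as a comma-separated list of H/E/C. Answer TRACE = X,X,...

TRACE = E,E,H,H,H,E,H,E,H,H,C,H

  [0] b5 r1: no row ⇒ E
  [1] b2 r4: no row ⇒ E
  [2] b5 r1: had r1 ⇒ H
  [3] b5 r1: had r1 ⇒ H
  [4] b2 r4: had r4 ⇒ H
  [5] b1 r0: no row ⇒ E
  [6] b2 r4: had r4 ⇒ H
  [7] b0 r3: no row ⇒ E
  [8] b0 r3: had r3 ⇒ H
  [9] b0 r3: had r3 ⇒ H
  [10] b5 r6: had r1 ⇒ C
  [11] b2 r4: had r4 ⇒ H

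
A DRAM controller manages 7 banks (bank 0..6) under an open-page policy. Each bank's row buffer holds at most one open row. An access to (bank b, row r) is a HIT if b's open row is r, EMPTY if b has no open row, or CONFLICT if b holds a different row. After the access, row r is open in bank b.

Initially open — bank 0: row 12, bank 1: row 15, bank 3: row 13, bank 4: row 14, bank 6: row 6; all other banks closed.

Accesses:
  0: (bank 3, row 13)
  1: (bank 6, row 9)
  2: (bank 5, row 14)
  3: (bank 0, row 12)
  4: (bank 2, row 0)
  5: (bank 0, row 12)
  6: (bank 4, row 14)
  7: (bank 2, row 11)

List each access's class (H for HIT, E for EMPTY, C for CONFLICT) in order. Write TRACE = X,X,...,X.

TRACE = H,C,E,H,E,H,H,C

#0 (3,13) H  (was 13)
#1 (6,9) C  (was 6)
#2 (5,14) E
#3 (0,12) H  (was 12)
#4 (2,0) E
#5 (0,12) H  (was 12)
#6 (4,14) H  (was 14)
#7 (2,11) C  (was 0)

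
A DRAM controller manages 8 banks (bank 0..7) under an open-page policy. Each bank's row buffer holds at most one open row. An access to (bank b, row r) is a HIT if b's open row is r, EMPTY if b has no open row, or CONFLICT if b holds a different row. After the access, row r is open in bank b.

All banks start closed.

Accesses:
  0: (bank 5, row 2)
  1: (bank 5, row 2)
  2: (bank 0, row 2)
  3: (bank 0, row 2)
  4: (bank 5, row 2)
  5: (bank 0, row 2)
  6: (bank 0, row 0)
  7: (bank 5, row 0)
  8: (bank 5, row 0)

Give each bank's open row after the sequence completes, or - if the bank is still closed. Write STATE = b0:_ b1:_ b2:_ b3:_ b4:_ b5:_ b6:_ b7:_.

  [0] b5 r2: no row ⇒ E
  [1] b5 r2: had r2 ⇒ H
  [2] b0 r2: no row ⇒ E
  [3] b0 r2: had r2 ⇒ H
  [4] b5 r2: had r2 ⇒ H
  [5] b0 r2: had r2 ⇒ H
  [6] b0 r0: had r2 ⇒ C
  [7] b5 r0: had r2 ⇒ C
  [8] b5 r0: had r0 ⇒ H

STATE = b0:0 b1:- b2:- b3:- b4:- b5:0 b6:- b7:-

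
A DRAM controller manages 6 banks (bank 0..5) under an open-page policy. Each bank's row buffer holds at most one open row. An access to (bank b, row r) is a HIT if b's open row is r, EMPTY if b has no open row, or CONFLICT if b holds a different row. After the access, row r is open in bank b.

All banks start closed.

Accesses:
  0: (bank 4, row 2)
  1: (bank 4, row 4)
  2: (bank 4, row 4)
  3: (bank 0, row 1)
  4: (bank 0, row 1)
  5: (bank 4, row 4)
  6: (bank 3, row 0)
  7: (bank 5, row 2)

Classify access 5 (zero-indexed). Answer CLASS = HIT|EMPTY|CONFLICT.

CLASS = HIT

step 0: bank4 None->2 [EMPTY]
step 1: bank4 2->4 [CONFLICT]
step 2: bank4 4->4 [HIT]
step 3: bank0 None->1 [EMPTY]
step 4: bank0 1->1 [HIT]
step 5: bank4 4->4 [HIT]
step 6: bank3 None->0 [EMPTY]
step 7: bank5 None->2 [EMPTY]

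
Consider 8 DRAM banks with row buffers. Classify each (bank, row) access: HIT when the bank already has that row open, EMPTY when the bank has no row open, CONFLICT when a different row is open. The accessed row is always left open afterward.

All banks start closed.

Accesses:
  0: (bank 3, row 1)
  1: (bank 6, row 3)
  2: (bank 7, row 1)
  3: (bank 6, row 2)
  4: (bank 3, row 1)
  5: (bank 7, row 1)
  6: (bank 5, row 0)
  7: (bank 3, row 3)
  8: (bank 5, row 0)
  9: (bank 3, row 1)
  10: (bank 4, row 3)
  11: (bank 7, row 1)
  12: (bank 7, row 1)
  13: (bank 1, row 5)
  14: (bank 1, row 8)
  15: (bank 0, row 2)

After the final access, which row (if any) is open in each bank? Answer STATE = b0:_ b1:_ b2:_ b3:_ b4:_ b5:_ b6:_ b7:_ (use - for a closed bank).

  [0] b3 r1: no row ⇒ E
  [1] b6 r3: no row ⇒ E
  [2] b7 r1: no row ⇒ E
  [3] b6 r2: had r3 ⇒ C
  [4] b3 r1: had r1 ⇒ H
  [5] b7 r1: had r1 ⇒ H
  [6] b5 r0: no row ⇒ E
  [7] b3 r3: had r1 ⇒ C
  [8] b5 r0: had r0 ⇒ H
  [9] b3 r1: had r3 ⇒ C
  [10] b4 r3: no row ⇒ E
  [11] b7 r1: had r1 ⇒ H
  [12] b7 r1: had r1 ⇒ H
  [13] b1 r5: no row ⇒ E
  [14] b1 r8: had r5 ⇒ C
  [15] b0 r2: no row ⇒ E

STATE = b0:2 b1:8 b2:- b3:1 b4:3 b5:0 b6:2 b7:1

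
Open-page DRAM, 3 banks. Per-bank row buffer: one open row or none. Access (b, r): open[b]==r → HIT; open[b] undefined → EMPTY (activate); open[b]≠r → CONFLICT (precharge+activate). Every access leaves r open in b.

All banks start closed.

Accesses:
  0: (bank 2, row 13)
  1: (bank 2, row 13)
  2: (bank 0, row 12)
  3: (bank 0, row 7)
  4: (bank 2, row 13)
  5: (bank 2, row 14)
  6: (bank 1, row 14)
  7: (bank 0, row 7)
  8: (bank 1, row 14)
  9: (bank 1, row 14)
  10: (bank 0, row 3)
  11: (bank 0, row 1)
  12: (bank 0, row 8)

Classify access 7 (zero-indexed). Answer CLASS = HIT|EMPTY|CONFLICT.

CLASS = HIT

  [0] b2 r13: no row ⇒ E
  [1] b2 r13: had r13 ⇒ H
  [2] b0 r12: no row ⇒ E
  [3] b0 r7: had r12 ⇒ C
  [4] b2 r13: had r13 ⇒ H
  [5] b2 r14: had r13 ⇒ C
  [6] b1 r14: no row ⇒ E
  [7] b0 r7: had r7 ⇒ H
  [8] b1 r14: had r14 ⇒ H
  [9] b1 r14: had r14 ⇒ H
  [10] b0 r3: had r7 ⇒ C
  [11] b0 r1: had r3 ⇒ C
  [12] b0 r8: had r1 ⇒ C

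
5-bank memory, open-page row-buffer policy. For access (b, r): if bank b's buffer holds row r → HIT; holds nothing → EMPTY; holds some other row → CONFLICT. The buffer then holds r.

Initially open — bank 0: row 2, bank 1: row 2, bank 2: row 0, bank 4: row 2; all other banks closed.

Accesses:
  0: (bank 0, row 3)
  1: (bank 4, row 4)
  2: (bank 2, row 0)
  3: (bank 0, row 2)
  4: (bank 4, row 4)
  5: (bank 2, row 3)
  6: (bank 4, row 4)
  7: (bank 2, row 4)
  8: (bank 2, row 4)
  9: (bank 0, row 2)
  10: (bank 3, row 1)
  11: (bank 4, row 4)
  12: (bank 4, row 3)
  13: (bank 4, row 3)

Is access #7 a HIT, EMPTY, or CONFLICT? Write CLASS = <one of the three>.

CLASS = CONFLICT

  [0] b0 r3: had r2 ⇒ C
  [1] b4 r4: had r2 ⇒ C
  [2] b2 r0: had r0 ⇒ H
  [3] b0 r2: had r3 ⇒ C
  [4] b4 r4: had r4 ⇒ H
  [5] b2 r3: had r0 ⇒ C
  [6] b4 r4: had r4 ⇒ H
  [7] b2 r4: had r3 ⇒ C
  [8] b2 r4: had r4 ⇒ H
  [9] b0 r2: had r2 ⇒ H
  [10] b3 r1: no row ⇒ E
  [11] b4 r4: had r4 ⇒ H
  [12] b4 r3: had r4 ⇒ C
  [13] b4 r3: had r3 ⇒ H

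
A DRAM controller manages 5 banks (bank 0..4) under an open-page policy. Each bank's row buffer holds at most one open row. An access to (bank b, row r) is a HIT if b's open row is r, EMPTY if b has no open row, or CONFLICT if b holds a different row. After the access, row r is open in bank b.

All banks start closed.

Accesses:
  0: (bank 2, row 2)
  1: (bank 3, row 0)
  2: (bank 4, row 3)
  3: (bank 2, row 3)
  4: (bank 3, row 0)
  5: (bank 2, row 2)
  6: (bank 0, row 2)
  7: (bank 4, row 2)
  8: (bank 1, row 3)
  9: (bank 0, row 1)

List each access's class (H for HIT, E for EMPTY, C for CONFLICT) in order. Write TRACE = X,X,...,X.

#0 (2,2) E
#1 (3,0) E
#2 (4,3) E
#3 (2,3) C  (was 2)
#4 (3,0) H  (was 0)
#5 (2,2) C  (was 3)
#6 (0,2) E
#7 (4,2) C  (was 3)
#8 (1,3) E
#9 (0,1) C  (was 2)

TRACE = E,E,E,C,H,C,E,C,E,C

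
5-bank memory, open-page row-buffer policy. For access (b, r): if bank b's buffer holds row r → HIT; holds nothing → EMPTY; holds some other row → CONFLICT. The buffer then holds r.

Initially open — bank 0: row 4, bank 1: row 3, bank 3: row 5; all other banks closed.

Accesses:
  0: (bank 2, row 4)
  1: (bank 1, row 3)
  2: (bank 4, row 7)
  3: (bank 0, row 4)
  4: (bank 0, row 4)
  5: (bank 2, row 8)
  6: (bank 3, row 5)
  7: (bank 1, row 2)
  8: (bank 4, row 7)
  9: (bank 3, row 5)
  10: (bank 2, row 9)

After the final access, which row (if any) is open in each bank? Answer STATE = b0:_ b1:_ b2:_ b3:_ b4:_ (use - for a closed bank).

STATE = b0:4 b1:2 b2:9 b3:5 b4:7

#0 (2,4) E
#1 (1,3) H  (was 3)
#2 (4,7) E
#3 (0,4) H  (was 4)
#4 (0,4) H  (was 4)
#5 (2,8) C  (was 4)
#6 (3,5) H  (was 5)
#7 (1,2) C  (was 3)
#8 (4,7) H  (was 7)
#9 (3,5) H  (was 5)
#10 (2,9) C  (was 8)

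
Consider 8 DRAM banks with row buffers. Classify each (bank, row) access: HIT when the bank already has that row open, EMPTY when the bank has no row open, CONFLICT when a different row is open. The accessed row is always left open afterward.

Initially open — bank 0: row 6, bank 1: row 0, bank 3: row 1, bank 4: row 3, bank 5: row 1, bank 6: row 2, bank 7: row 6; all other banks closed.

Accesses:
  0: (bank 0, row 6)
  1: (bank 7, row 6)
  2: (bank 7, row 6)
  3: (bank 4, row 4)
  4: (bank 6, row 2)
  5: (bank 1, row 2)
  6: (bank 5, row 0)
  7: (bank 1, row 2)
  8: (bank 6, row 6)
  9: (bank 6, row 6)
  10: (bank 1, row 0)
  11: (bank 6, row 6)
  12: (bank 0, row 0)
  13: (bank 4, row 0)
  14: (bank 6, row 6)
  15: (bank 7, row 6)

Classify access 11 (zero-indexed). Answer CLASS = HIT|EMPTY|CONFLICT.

step 0: bank0 6->6 [HIT]
step 1: bank7 6->6 [HIT]
step 2: bank7 6->6 [HIT]
step 3: bank4 3->4 [CONFLICT]
step 4: bank6 2->2 [HIT]
step 5: bank1 0->2 [CONFLICT]
step 6: bank5 1->0 [CONFLICT]
step 7: bank1 2->2 [HIT]
step 8: bank6 2->6 [CONFLICT]
step 9: bank6 6->6 [HIT]
step 10: bank1 2->0 [CONFLICT]
step 11: bank6 6->6 [HIT]
step 12: bank0 6->0 [CONFLICT]
step 13: bank4 4->0 [CONFLICT]
step 14: bank6 6->6 [HIT]
step 15: bank7 6->6 [HIT]

CLASS = HIT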